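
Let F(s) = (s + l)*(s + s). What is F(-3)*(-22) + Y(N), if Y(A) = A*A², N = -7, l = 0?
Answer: -739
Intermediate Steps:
Y(A) = A³
F(s) = 2*s² (F(s) = (s + 0)*(s + s) = s*(2*s) = 2*s²)
F(-3)*(-22) + Y(N) = (2*(-3)²)*(-22) + (-7)³ = (2*9)*(-22) - 343 = 18*(-22) - 343 = -396 - 343 = -739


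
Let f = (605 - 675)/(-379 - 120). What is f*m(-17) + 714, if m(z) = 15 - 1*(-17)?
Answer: 358526/499 ≈ 718.49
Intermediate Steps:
f = 70/499 (f = -70/(-499) = -70*(-1/499) = 70/499 ≈ 0.14028)
m(z) = 32 (m(z) = 15 + 17 = 32)
f*m(-17) + 714 = (70/499)*32 + 714 = 2240/499 + 714 = 358526/499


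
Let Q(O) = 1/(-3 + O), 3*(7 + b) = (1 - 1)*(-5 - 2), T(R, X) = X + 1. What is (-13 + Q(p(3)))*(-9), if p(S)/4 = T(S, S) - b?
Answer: 4788/41 ≈ 116.78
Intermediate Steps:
T(R, X) = 1 + X
b = -7 (b = -7 + ((1 - 1)*(-5 - 2))/3 = -7 + (0*(-7))/3 = -7 + (⅓)*0 = -7 + 0 = -7)
p(S) = 32 + 4*S (p(S) = 4*((1 + S) - 1*(-7)) = 4*((1 + S) + 7) = 4*(8 + S) = 32 + 4*S)
(-13 + Q(p(3)))*(-9) = (-13 + 1/(-3 + (32 + 4*3)))*(-9) = (-13 + 1/(-3 + (32 + 12)))*(-9) = (-13 + 1/(-3 + 44))*(-9) = (-13 + 1/41)*(-9) = -532/41*(-9) = 4788/41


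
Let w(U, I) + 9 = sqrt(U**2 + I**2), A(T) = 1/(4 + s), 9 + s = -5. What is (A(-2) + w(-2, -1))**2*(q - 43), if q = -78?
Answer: -1062501/100 + 11011*sqrt(5)/5 ≈ -5700.7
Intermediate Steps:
s = -14 (s = -9 - 5 = -14)
A(T) = -1/10 (A(T) = 1/(4 - 14) = 1/(-10) = -1/10)
w(U, I) = -9 + sqrt(I**2 + U**2) (w(U, I) = -9 + sqrt(U**2 + I**2) = -9 + sqrt(I**2 + U**2))
(A(-2) + w(-2, -1))**2*(q - 43) = (-1/10 + (-9 + sqrt((-1)**2 + (-2)**2)))**2*(-78 - 43) = (-1/10 + (-9 + sqrt(1 + 4)))**2*(-121) = (-1/10 + (-9 + sqrt(5)))**2*(-121) = (-91/10 + sqrt(5))**2*(-121) = -121*(-91/10 + sqrt(5))**2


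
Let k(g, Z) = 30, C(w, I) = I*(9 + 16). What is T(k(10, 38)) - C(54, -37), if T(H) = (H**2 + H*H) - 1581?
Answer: 1144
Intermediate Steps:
C(w, I) = 25*I (C(w, I) = I*25 = 25*I)
T(H) = -1581 + 2*H**2 (T(H) = (H**2 + H**2) - 1581 = 2*H**2 - 1581 = -1581 + 2*H**2)
T(k(10, 38)) - C(54, -37) = (-1581 + 2*30**2) - 25*(-37) = (-1581 + 2*900) - 1*(-925) = (-1581 + 1800) + 925 = 219 + 925 = 1144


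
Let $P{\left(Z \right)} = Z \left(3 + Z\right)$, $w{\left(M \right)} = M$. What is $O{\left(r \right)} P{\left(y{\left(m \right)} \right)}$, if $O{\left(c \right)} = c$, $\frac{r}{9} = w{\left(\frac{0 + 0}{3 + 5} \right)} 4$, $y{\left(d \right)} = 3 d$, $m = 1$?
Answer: $0$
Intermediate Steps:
$r = 0$ ($r = 9 \frac{0 + 0}{3 + 5} \cdot 4 = 9 \cdot \frac{0}{8} \cdot 4 = 9 \cdot 0 \cdot \frac{1}{8} \cdot 4 = 9 \cdot 0 \cdot 4 = 9 \cdot 0 = 0$)
$O{\left(r \right)} P{\left(y{\left(m \right)} \right)} = 0 \cdot 3 \cdot 1 \left(3 + 3 \cdot 1\right) = 0 \cdot 3 \left(3 + 3\right) = 0 \cdot 3 \cdot 6 = 0 \cdot 18 = 0$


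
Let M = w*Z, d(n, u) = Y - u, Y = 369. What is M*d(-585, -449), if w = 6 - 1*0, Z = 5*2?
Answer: 49080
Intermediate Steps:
Z = 10
w = 6 (w = 6 + 0 = 6)
d(n, u) = 369 - u
M = 60 (M = 6*10 = 60)
M*d(-585, -449) = 60*(369 - 1*(-449)) = 60*(369 + 449) = 60*818 = 49080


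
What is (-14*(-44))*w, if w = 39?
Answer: 24024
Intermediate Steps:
(-14*(-44))*w = -14*(-44)*39 = 616*39 = 24024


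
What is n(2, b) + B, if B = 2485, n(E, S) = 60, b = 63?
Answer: 2545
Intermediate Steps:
n(2, b) + B = 60 + 2485 = 2545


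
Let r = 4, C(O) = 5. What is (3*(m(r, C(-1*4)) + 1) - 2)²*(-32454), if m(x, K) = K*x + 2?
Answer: -145686006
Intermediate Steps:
m(x, K) = 2 + K*x
(3*(m(r, C(-1*4)) + 1) - 2)²*(-32454) = (3*((2 + 5*4) + 1) - 2)²*(-32454) = (3*((2 + 20) + 1) - 2)²*(-32454) = (3*(22 + 1) - 2)²*(-32454) = (3*23 - 2)²*(-32454) = (69 - 2)²*(-32454) = 67²*(-32454) = 4489*(-32454) = -145686006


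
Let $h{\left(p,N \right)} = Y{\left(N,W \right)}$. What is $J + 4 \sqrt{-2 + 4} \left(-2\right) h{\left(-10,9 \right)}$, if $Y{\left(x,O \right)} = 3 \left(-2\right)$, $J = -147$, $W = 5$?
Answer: $-147 + 48 \sqrt{2} \approx -79.118$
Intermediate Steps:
$Y{\left(x,O \right)} = -6$
$h{\left(p,N \right)} = -6$
$J + 4 \sqrt{-2 + 4} \left(-2\right) h{\left(-10,9 \right)} = -147 + 4 \sqrt{-2 + 4} \left(-2\right) \left(-6\right) = -147 + 4 \sqrt{2} \left(-2\right) \left(-6\right) = -147 + - 8 \sqrt{2} \left(-6\right) = -147 + 48 \sqrt{2}$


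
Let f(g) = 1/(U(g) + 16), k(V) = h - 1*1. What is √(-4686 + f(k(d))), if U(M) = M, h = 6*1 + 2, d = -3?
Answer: I*√2478871/23 ≈ 68.454*I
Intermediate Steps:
h = 8 (h = 6 + 2 = 8)
k(V) = 7 (k(V) = 8 - 1*1 = 8 - 1 = 7)
f(g) = 1/(16 + g) (f(g) = 1/(g + 16) = 1/(16 + g))
√(-4686 + f(k(d))) = √(-4686 + 1/(16 + 7)) = √(-4686 + 1/23) = √(-107777/23) = I*√2478871/23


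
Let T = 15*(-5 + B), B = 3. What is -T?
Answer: 30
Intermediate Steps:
T = -30 (T = 15*(-5 + 3) = 15*(-2) = -30)
-T = -1*(-30) = 30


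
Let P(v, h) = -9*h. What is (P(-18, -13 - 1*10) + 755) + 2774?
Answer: 3736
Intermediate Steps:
(P(-18, -13 - 1*10) + 755) + 2774 = (-9*(-13 - 1*10) + 755) + 2774 = (-9*(-13 - 10) + 755) + 2774 = (-9*(-23) + 755) + 2774 = (207 + 755) + 2774 = 962 + 2774 = 3736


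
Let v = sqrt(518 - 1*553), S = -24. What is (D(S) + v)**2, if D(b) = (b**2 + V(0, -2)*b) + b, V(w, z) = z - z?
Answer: 304669 + 1104*I*sqrt(35) ≈ 3.0467e+5 + 6531.4*I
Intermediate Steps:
V(w, z) = 0
D(b) = b + b**2 (D(b) = (b**2 + 0*b) + b = (b**2 + 0) + b = b**2 + b = b + b**2)
v = I*sqrt(35) (v = sqrt(518 - 553) = sqrt(-35) = I*sqrt(35) ≈ 5.9161*I)
(D(S) + v)**2 = (-24*(1 - 24) + I*sqrt(35))**2 = (-24*(-23) + I*sqrt(35))**2 = (552 + I*sqrt(35))**2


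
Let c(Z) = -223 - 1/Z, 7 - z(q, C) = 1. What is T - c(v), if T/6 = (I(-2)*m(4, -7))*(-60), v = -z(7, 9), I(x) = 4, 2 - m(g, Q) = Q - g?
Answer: -110983/6 ≈ -18497.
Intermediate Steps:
z(q, C) = 6 (z(q, C) = 7 - 1*1 = 7 - 1 = 6)
m(g, Q) = 2 + g - Q (m(g, Q) = 2 - (Q - g) = 2 + (g - Q) = 2 + g - Q)
v = -6 (v = -1*6 = -6)
T = -18720 (T = 6*((4*(2 + 4 - 1*(-7)))*(-60)) = 6*((4*(2 + 4 + 7))*(-60)) = 6*((4*13)*(-60)) = 6*(52*(-60)) = 6*(-3120) = -18720)
T - c(v) = -18720 - (-223 - 1/(-6)) = -18720 - (-223 - 1*(-1/6)) = -18720 - (-223 + 1/6) = -18720 - 1*(-1337/6) = -18720 + 1337/6 = -110983/6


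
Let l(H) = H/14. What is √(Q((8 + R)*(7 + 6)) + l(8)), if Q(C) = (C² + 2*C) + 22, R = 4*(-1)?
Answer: √138698/7 ≈ 53.203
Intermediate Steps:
R = -4
Q(C) = 22 + C² + 2*C
l(H) = H/14 (l(H) = H*(1/14) = H/14)
√(Q((8 + R)*(7 + 6)) + l(8)) = √((22 + ((8 - 4)*(7 + 6))² + 2*((8 - 4)*(7 + 6))) + (1/14)*8) = √((22 + (4*13)² + 2*(4*13)) + 4/7) = √((22 + 52² + 2*52) + 4/7) = √((22 + 2704 + 104) + 4/7) = √(2830 + 4/7) = √(19814/7) = √138698/7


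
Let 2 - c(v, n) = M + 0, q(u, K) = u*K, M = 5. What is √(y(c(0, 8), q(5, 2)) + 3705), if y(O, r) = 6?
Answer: √3711 ≈ 60.918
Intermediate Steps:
q(u, K) = K*u
c(v, n) = -3 (c(v, n) = 2 - (5 + 0) = 2 - 1*5 = 2 - 5 = -3)
√(y(c(0, 8), q(5, 2)) + 3705) = √(6 + 3705) = √3711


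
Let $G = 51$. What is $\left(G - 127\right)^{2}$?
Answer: $5776$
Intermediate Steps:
$\left(G - 127\right)^{2} = \left(51 - 127\right)^{2} = \left(-76\right)^{2} = 5776$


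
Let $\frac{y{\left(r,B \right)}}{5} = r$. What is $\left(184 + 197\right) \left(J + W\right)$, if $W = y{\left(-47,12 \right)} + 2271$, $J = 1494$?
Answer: $1344930$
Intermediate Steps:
$y{\left(r,B \right)} = 5 r$
$W = 2036$ ($W = 5 \left(-47\right) + 2271 = -235 + 2271 = 2036$)
$\left(184 + 197\right) \left(J + W\right) = \left(184 + 197\right) \left(1494 + 2036\right) = 381 \cdot 3530 = 1344930$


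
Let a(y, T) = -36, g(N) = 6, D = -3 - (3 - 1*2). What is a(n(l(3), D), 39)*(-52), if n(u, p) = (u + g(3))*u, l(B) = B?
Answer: 1872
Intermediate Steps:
D = -4 (D = -3 - (3 - 2) = -3 - 1*1 = -3 - 1 = -4)
n(u, p) = u*(6 + u) (n(u, p) = (u + 6)*u = (6 + u)*u = u*(6 + u))
a(n(l(3), D), 39)*(-52) = -36*(-52) = 1872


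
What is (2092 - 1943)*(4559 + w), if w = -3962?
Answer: 88953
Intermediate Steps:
(2092 - 1943)*(4559 + w) = (2092 - 1943)*(4559 - 3962) = 149*597 = 88953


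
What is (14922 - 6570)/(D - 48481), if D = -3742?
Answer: -8352/52223 ≈ -0.15993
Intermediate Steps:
(14922 - 6570)/(D - 48481) = (14922 - 6570)/(-3742 - 48481) = 8352/(-52223) = 8352*(-1/52223) = -8352/52223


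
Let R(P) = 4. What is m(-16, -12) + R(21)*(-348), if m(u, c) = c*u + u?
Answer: -1216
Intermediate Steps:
m(u, c) = u + c*u
m(-16, -12) + R(21)*(-348) = -16*(1 - 12) + 4*(-348) = -16*(-11) - 1392 = 176 - 1392 = -1216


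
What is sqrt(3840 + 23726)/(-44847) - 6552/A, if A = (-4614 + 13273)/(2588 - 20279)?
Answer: 16558776/1237 - sqrt(27566)/44847 ≈ 13386.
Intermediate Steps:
A = -8659/17691 (A = 8659/(-17691) = 8659*(-1/17691) = -8659/17691 ≈ -0.48946)
sqrt(3840 + 23726)/(-44847) - 6552/A = sqrt(3840 + 23726)/(-44847) - 6552/(-8659/17691) = sqrt(27566)*(-1/44847) - 6552*(-17691/8659) = -sqrt(27566)/44847 + 16558776/1237 = 16558776/1237 - sqrt(27566)/44847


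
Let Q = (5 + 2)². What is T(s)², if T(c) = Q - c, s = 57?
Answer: 64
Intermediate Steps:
Q = 49 (Q = 7² = 49)
T(c) = 49 - c
T(s)² = (49 - 1*57)² = (49 - 57)² = (-8)² = 64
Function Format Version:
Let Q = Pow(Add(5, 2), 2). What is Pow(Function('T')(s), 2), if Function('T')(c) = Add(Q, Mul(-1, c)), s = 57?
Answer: 64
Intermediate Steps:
Q = 49 (Q = Pow(7, 2) = 49)
Function('T')(c) = Add(49, Mul(-1, c))
Pow(Function('T')(s), 2) = Pow(Add(49, Mul(-1, 57)), 2) = Pow(Add(49, -57), 2) = Pow(-8, 2) = 64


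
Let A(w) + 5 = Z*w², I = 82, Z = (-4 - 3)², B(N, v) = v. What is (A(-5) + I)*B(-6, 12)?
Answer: 15624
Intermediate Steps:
Z = 49 (Z = (-7)² = 49)
A(w) = -5 + 49*w²
(A(-5) + I)*B(-6, 12) = ((-5 + 49*(-5)²) + 82)*12 = ((-5 + 49*25) + 82)*12 = ((-5 + 1225) + 82)*12 = (1220 + 82)*12 = 1302*12 = 15624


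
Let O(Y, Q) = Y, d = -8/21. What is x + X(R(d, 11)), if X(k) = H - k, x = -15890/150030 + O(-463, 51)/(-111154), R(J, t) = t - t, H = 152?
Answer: 253312128907/1667643462 ≈ 151.90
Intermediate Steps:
d = -8/21 (d = -8*1/21 = -8/21 ≈ -0.38095)
R(J, t) = 0
x = -169677317/1667643462 (x = -15890/150030 - 463/(-111154) = -15890*1/150030 - 463*(-1/111154) = -1589/15003 + 463/111154 = -169677317/1667643462 ≈ -0.10175)
X(k) = 152 - k
x + X(R(d, 11)) = -169677317/1667643462 + (152 - 1*0) = -169677317/1667643462 + (152 + 0) = -169677317/1667643462 + 152 = 253312128907/1667643462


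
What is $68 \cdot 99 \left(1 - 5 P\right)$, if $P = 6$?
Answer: $-195228$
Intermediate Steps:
$68 \cdot 99 \left(1 - 5 P\right) = 68 \cdot 99 \left(1 - 30\right) = 6732 \left(1 - 30\right) = 6732 \left(-29\right) = -195228$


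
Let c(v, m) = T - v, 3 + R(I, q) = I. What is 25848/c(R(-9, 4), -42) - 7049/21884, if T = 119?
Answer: 564734213/2866804 ≈ 196.99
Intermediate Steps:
R(I, q) = -3 + I
c(v, m) = 119 - v
25848/c(R(-9, 4), -42) - 7049/21884 = 25848/(119 - (-3 - 9)) - 7049/21884 = 25848/(119 - 1*(-12)) - 7049*1/21884 = 25848/(119 + 12) - 7049/21884 = 25848/131 - 7049/21884 = 564734213/2866804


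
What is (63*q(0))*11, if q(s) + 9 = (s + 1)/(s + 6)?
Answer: -12243/2 ≈ -6121.5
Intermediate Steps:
q(s) = -9 + (1 + s)/(6 + s) (q(s) = -9 + (s + 1)/(s + 6) = -9 + (1 + s)/(6 + s))
(63*q(0))*11 = (63*((-53 - 8*0)/(6 + 0)))*11 = (63*((-53 + 0)/6))*11 = (63*((⅙)*(-53)))*11 = (63*(-53/6))*11 = -1113/2*11 = -12243/2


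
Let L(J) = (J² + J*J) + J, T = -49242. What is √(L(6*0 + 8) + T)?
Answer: I*√49106 ≈ 221.6*I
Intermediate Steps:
L(J) = J + 2*J² (L(J) = (J² + J²) + J = 2*J² + J = J + 2*J²)
√(L(6*0 + 8) + T) = √((6*0 + 8)*(1 + 2*(6*0 + 8)) - 49242) = √((0 + 8)*(1 + 2*(0 + 8)) - 49242) = √(8*(1 + 2*8) - 49242) = √(8*(1 + 16) - 49242) = √(8*17 - 49242) = √(136 - 49242) = √(-49106) = I*√49106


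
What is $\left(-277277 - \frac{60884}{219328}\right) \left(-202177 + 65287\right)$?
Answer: $\frac{1040615034699825}{27416} \approx 3.7956 \cdot 10^{10}$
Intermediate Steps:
$\left(-277277 - \frac{60884}{219328}\right) \left(-202177 + 65287\right) = \left(-277277 - \frac{15221}{54832}\right) \left(-136890\right) = \left(- \frac{15203667685}{54832}\right) \left(-136890\right) = \frac{1040615034699825}{27416}$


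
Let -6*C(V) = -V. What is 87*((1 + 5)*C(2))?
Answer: 174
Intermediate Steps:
C(V) = V/6 (C(V) = -(-1)*V/6 = V/6)
87*((1 + 5)*C(2)) = 87*((1 + 5)*((1/6)*2)) = 87*(6*(1/3)) = 87*2 = 174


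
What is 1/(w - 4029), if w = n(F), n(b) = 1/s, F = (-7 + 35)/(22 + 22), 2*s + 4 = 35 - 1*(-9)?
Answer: -20/80579 ≈ -0.00024820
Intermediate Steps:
s = 20 (s = -2 + (35 - 1*(-9))/2 = -2 + (35 + 9)/2 = -2 + (½)*44 = -2 + 22 = 20)
F = 7/11 (F = 28/44 = 28*(1/44) = 7/11 ≈ 0.63636)
n(b) = 1/20
w = 1/20 ≈ 0.050000
1/(w - 4029) = 1/(1/20 - 4029) = 1/(-80579/20) = -20/80579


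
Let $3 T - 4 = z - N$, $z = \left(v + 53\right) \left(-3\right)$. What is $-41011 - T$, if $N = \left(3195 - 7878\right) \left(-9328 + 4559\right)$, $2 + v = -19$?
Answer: $\frac{22210286}{3} \approx 7.4034 \cdot 10^{6}$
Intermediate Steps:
$v = -21$ ($v = -2 - 19 = -21$)
$z = -96$ ($z = \left(-21 + 53\right) \left(-3\right) = 32 \left(-3\right) = -96$)
$N = 22333227$ ($N = \left(-4683\right) \left(-4769\right) = 22333227$)
$T = - \frac{22333319}{3}$ ($T = \frac{4}{3} + \frac{-96 - 22333227}{3} = \frac{4}{3} + \frac{1}{3} \left(-22333323\right) = \frac{4}{3} - 7444441 = - \frac{22333319}{3} \approx -7.4444 \cdot 10^{6}$)
$-41011 - T = -41011 - - \frac{22333319}{3} = -41011 + \frac{22333319}{3} = \frac{22210286}{3}$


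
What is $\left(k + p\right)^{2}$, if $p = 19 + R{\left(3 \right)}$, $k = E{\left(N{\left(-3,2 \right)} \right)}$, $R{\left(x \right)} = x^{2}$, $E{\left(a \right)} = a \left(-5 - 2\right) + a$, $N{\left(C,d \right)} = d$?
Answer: $256$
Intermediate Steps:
$E{\left(a \right)} = - 6 a$ ($E{\left(a \right)} = a \left(-7\right) + a = - 7 a + a = - 6 a$)
$k = -12$ ($k = \left(-6\right) 2 = -12$)
$p = 28$ ($p = 19 + 3^{2} = 19 + 9 = 28$)
$\left(k + p\right)^{2} = \left(-12 + 28\right)^{2} = 16^{2} = 256$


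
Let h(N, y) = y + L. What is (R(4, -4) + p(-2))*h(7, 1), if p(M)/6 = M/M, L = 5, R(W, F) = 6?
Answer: 72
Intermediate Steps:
h(N, y) = 5 + y (h(N, y) = y + 5 = 5 + y)
p(M) = 6 (p(M) = 6*(M/M) = 6*1 = 6)
(R(4, -4) + p(-2))*h(7, 1) = (6 + 6)*(5 + 1) = 12*6 = 72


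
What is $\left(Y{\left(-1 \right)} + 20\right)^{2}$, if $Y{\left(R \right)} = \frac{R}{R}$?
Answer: $441$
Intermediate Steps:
$Y{\left(R \right)} = 1$
$\left(Y{\left(-1 \right)} + 20\right)^{2} = \left(1 + 20\right)^{2} = 21^{2} = 441$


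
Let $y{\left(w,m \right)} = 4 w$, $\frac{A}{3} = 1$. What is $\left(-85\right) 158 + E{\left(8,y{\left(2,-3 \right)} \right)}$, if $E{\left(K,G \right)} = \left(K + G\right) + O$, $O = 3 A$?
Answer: $-13405$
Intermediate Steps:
$A = 3$ ($A = 3 \cdot 1 = 3$)
$O = 9$ ($O = 3 \cdot 3 = 9$)
$E{\left(K,G \right)} = 9 + G + K$ ($E{\left(K,G \right)} = \left(K + G\right) + 9 = \left(G + K\right) + 9 = 9 + G + K$)
$\left(-85\right) 158 + E{\left(8,y{\left(2,-3 \right)} \right)} = \left(-85\right) 158 + \left(9 + 4 \cdot 2 + 8\right) = -13430 + \left(9 + 8 + 8\right) = -13430 + 25 = -13405$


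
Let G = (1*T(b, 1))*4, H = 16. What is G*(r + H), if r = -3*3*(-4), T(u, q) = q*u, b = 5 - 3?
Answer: 416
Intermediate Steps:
b = 2
r = 36 (r = -9*(-4) = 36)
G = 8 (G = (1*(1*2))*4 = (1*2)*4 = 2*4 = 8)
G*(r + H) = 8*(36 + 16) = 8*52 = 416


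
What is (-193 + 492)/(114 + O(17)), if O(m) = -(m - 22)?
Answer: 299/119 ≈ 2.5126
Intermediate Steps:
O(m) = 22 - m (O(m) = -(-22 + m) = 22 - m)
(-193 + 492)/(114 + O(17)) = (-193 + 492)/(114 + (22 - 1*17)) = 299/(114 + (22 - 17)) = 299/(114 + 5) = 299/119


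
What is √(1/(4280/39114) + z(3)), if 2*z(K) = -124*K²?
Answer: 3*I*√69821245/1070 ≈ 23.428*I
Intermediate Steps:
z(K) = -62*K² (z(K) = (-124*K²)/2 = -62*K²)
√(1/(4280/39114) + z(3)) = √(1/(4280/39114) - 62*3²) = √(1/(4280*(1/39114)) - 62*9) = √(1/(2140/19557) - 558) = √(19557/2140 - 558) = √(-1174563/2140) = 3*I*√69821245/1070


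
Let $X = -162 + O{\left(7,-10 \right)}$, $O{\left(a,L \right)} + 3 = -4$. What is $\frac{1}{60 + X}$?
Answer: $- \frac{1}{109} \approx -0.0091743$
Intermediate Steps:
$O{\left(a,L \right)} = -7$ ($O{\left(a,L \right)} = -3 - 4 = -7$)
$X = -169$ ($X = -162 - 7 = -169$)
$\frac{1}{60 + X} = \frac{1}{60 - 169} = \frac{1}{-109} = - \frac{1}{109}$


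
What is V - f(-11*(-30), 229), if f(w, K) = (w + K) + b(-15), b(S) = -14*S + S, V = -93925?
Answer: -94679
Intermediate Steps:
b(S) = -13*S
f(w, K) = 195 + K + w (f(w, K) = (w + K) - 13*(-15) = (K + w) + 195 = 195 + K + w)
V - f(-11*(-30), 229) = -93925 - (195 + 229 - 11*(-30)) = -93925 - (195 + 229 + 330) = -93925 - 1*754 = -93925 - 754 = -94679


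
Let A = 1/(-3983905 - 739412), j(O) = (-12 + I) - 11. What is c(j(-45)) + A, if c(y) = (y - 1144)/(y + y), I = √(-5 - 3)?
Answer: 42272112353/1690947486 + 1144*I*√2/537 ≈ 24.999 + 3.0128*I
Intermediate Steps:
I = 2*I*√2 (I = √(-8) = 2*I*√2 ≈ 2.8284*I)
j(O) = -23 + 2*I*√2 (j(O) = (-12 + 2*I*√2) - 11 = -23 + 2*I*√2)
c(y) = (-1144 + y)/(2*y) (c(y) = (-1144 + y)/((2*y)) = (-1144 + y)*(1/(2*y)) = (-1144 + y)/(2*y))
A = -1/4723317 (A = 1/(-4723317) = -1/4723317 ≈ -2.1172e-7)
c(j(-45)) + A = (-1144 + (-23 + 2*I*√2))/(2*(-23 + 2*I*√2)) - 1/4723317 = (-1167 + 2*I*√2)/(2*(-23 + 2*I*√2)) - 1/4723317 = -1/4723317 + (-1167 + 2*I*√2)/(2*(-23 + 2*I*√2))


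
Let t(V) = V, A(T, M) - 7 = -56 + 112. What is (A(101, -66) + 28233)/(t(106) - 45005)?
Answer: -28296/44899 ≈ -0.63021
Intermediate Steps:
A(T, M) = 63 (A(T, M) = 7 + (-56 + 112) = 7 + 56 = 63)
(A(101, -66) + 28233)/(t(106) - 45005) = (63 + 28233)/(106 - 45005) = 28296/(-44899) = 28296*(-1/44899) = -28296/44899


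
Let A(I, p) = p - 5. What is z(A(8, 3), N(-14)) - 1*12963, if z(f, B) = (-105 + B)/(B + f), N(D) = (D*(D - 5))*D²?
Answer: -675761011/52134 ≈ -12962.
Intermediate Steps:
A(I, p) = -5 + p
N(D) = D³*(-5 + D) (N(D) = (D*(-5 + D))*D² = D³*(-5 + D))
z(f, B) = (-105 + B)/(B + f)
z(A(8, 3), N(-14)) - 1*12963 = (-105 + (-14)³*(-5 - 14))/((-14)³*(-5 - 14) + (-5 + 3)) - 1*12963 = (-105 - 2744*(-19))/(-2744*(-19) - 2) - 12963 = (-105 + 52136)/(52136 - 2) - 12963 = 52031/52134 - 12963 = -675761011/52134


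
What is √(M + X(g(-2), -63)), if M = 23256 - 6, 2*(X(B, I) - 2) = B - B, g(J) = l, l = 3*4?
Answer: 2*√5813 ≈ 152.49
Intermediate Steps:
l = 12
g(J) = 12
X(B, I) = 2 (X(B, I) = 2 + (B - B)/2 = 2 + (½)*0 = 2 + 0 = 2)
M = 23250
√(M + X(g(-2), -63)) = √(23250 + 2) = √23252 = 2*√5813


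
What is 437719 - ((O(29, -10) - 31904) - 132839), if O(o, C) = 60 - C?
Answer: 602392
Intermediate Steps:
437719 - ((O(29, -10) - 31904) - 132839) = 437719 - (((60 - 1*(-10)) - 31904) - 132839) = 437719 - (((60 + 10) - 31904) - 132839) = 437719 - ((70 - 31904) - 132839) = 437719 - (-31834 - 132839) = 437719 - 1*(-164673) = 437719 + 164673 = 602392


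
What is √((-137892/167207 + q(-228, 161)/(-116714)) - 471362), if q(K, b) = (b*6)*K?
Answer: I*√9997670259495841159874/145637297 ≈ 686.56*I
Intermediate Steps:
q(K, b) = 6*K*b (q(K, b) = (6*b)*K = 6*K*b)
√((-137892/167207 + q(-228, 161)/(-116714)) - 471362) = √((-137892/167207 + (6*(-228)*161)/(-116714)) - 471362) = √((-137892*1/167207 - 220248*(-1/116714)) - 471362) = √((-137892/167207 + 110124/58357) - 471362) = √(10366540224/9757698899 - 471362) = √(-4599398101890214/9757698899) = I*√9997670259495841159874/145637297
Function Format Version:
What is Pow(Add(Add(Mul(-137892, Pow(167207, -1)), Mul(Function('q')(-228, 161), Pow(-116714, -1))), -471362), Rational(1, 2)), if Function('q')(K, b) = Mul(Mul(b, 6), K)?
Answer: Mul(Rational(1, 145637297), I, Pow(9997670259495841159874, Rational(1, 2))) ≈ Mul(686.56, I)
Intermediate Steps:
Function('q')(K, b) = Mul(6, K, b) (Function('q')(K, b) = Mul(Mul(6, b), K) = Mul(6, K, b))
Pow(Add(Add(Mul(-137892, Pow(167207, -1)), Mul(Function('q')(-228, 161), Pow(-116714, -1))), -471362), Rational(1, 2)) = Pow(Add(Add(Mul(-137892, Pow(167207, -1)), Mul(Mul(6, -228, 161), Pow(-116714, -1))), -471362), Rational(1, 2)) = Pow(Add(Add(Mul(-137892, Rational(1, 167207)), Mul(-220248, Rational(-1, 116714))), -471362), Rational(1, 2)) = Pow(Add(Add(Rational(-137892, 167207), Rational(110124, 58357)), -471362), Rational(1, 2)) = Pow(Add(Rational(10366540224, 9757698899), -471362), Rational(1, 2)) = Pow(Rational(-4599398101890214, 9757698899), Rational(1, 2)) = Mul(Rational(1, 145637297), I, Pow(9997670259495841159874, Rational(1, 2)))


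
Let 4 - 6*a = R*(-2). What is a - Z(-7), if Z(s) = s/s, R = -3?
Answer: -4/3 ≈ -1.3333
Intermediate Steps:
a = -⅓ (a = ⅔ - (-1)*(-2)/2 = ⅔ - ⅙*6 = ⅔ - 1 = -⅓ ≈ -0.33333)
Z(s) = 1
a - Z(-7) = -⅓ - 1*1 = -⅓ - 1 = -4/3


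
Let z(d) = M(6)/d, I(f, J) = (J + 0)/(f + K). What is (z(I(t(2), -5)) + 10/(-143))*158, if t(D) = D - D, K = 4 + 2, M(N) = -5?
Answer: 133984/143 ≈ 936.95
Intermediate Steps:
K = 6
t(D) = 0
I(f, J) = J/(6 + f) (I(f, J) = (J + 0)/(f + 6) = J/(6 + f))
z(d) = -5/d
(z(I(t(2), -5)) + 10/(-143))*158 = (-5/((-5/(6 + 0))) + 10/(-143))*158 = (-5/((-5/6)) + 10*(-1/143))*158 = (-5/((-5*1/6)) - 10/143)*158 = (-5/(-5/6) - 10/143)*158 = (-5*(-6/5) - 10/143)*158 = (6 - 10/143)*158 = (848/143)*158 = 133984/143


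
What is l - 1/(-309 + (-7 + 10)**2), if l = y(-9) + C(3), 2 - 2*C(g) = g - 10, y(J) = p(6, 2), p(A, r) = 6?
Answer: 3151/300 ≈ 10.503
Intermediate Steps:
y(J) = 6
C(g) = 6 - g/2 (C(g) = 1 - (g - 10)/2 = 1 - (-10 + g)/2 = 1 + (5 - g/2) = 6 - g/2)
l = 21/2 (l = 6 + (6 - 1/2*3) = 6 + (6 - 3/2) = 6 + 9/2 = 21/2 ≈ 10.500)
l - 1/(-309 + (-7 + 10)**2) = 21/2 - 1/(-309 + (-7 + 10)**2) = 21/2 - 1/(-309 + 3**2) = 21/2 - 1/(-309 + 9) = 21/2 - 1/(-300) = 21/2 - 1*(-1/300) = 21/2 + 1/300 = 3151/300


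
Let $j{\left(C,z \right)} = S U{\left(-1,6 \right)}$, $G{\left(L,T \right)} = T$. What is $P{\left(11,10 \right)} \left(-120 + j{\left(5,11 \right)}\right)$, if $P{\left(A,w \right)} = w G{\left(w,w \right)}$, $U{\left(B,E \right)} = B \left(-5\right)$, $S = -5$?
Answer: $-14500$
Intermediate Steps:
$U{\left(B,E \right)} = - 5 B$
$P{\left(A,w \right)} = w^{2}$ ($P{\left(A,w \right)} = w w = w^{2}$)
$j{\left(C,z \right)} = -25$ ($j{\left(C,z \right)} = - 5 \left(\left(-5\right) \left(-1\right)\right) = \left(-5\right) 5 = -25$)
$P{\left(11,10 \right)} \left(-120 + j{\left(5,11 \right)}\right) = 10^{2} \left(-120 - 25\right) = 100 \left(-145\right) = -14500$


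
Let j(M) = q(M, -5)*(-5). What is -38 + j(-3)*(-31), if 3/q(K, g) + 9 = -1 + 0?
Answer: -169/2 ≈ -84.500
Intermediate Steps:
q(K, g) = -3/10 (q(K, g) = 3/(-9 + (-1 + 0)) = 3/(-9 - 1) = 3/(-10) = 3*(-1/10) = -3/10)
j(M) = 3/2 (j(M) = -3/10*(-5) = 3/2)
-38 + j(-3)*(-31) = -38 + (3/2)*(-31) = -38 - 93/2 = -169/2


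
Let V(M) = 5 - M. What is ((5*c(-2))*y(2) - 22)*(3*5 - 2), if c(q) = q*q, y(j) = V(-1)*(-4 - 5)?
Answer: -14326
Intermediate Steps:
y(j) = -54 (y(j) = (5 - 1*(-1))*(-4 - 5) = (5 + 1)*(-9) = 6*(-9) = -54)
c(q) = q²
((5*c(-2))*y(2) - 22)*(3*5 - 2) = ((5*(-2)²)*(-54) - 22)*(3*5 - 2) = ((5*4)*(-54) - 22)*(15 - 2) = (20*(-54) - 22)*13 = (-1080 - 22)*13 = -1102*13 = -14326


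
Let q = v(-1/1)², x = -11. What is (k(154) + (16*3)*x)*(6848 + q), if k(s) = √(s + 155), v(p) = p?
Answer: -3616272 + 6849*√309 ≈ -3.4959e+6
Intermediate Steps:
k(s) = √(155 + s)
q = 1 (q = (-1/1)² = (-1*1)² = (-1)² = 1)
(k(154) + (16*3)*x)*(6848 + q) = (√(155 + 154) + (16*3)*(-11))*(6848 + 1) = (√309 + 48*(-11))*6849 = (√309 - 528)*6849 = (-528 + √309)*6849 = -3616272 + 6849*√309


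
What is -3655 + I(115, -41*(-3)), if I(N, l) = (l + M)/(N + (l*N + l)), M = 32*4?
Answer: -52569614/14383 ≈ -3655.0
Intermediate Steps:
M = 128
I(N, l) = (128 + l)/(N + l + N*l) (I(N, l) = (l + 128)/(N + (l*N + l)) = (128 + l)/(N + (N*l + l)) = (128 + l)/(N + (l + N*l)) = (128 + l)/(N + l + N*l))
-3655 + I(115, -41*(-3)) = -3655 + (128 - 41*(-3))/(115 - 41*(-3) + 115*(-41*(-3))) = -3655 + (128 + 123)/(115 + 123 + 115*123) = -3655 + 251/(115 + 123 + 14145) = -3655 + 251/14383 = -52569614/14383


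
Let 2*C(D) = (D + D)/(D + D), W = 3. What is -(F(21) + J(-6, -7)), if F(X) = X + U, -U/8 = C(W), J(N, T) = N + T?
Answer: -4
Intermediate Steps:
C(D) = 1/2 (C(D) = ((D + D)/(D + D))/2 = ((2*D)/((2*D)))/2 = ((2*D)*(1/(2*D)))/2 = (1/2)*1 = 1/2)
U = -4 (U = -8*1/2 = -4)
F(X) = -4 + X (F(X) = X - 4 = -4 + X)
-(F(21) + J(-6, -7)) = -((-4 + 21) + (-6 - 7)) = -(17 - 13) = -1*4 = -4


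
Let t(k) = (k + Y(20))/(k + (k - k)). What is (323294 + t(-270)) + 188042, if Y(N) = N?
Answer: 13806097/27 ≈ 5.1134e+5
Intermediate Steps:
t(k) = (20 + k)/k (t(k) = (k + 20)/(k + (k - k)) = (20 + k)/(k + 0) = (20 + k)/k)
(323294 + t(-270)) + 188042 = (323294 + (20 - 270)/(-270)) + 188042 = (323294 - 1/270*(-250)) + 188042 = (323294 + 25/27) + 188042 = 8728963/27 + 188042 = 13806097/27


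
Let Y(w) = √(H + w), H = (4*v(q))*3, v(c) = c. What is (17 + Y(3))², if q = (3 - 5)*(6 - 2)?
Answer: (17 + I*√93)² ≈ 196.0 + 327.88*I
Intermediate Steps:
q = -8 (q = -2*4 = -8)
H = -96 (H = (4*(-8))*3 = -32*3 = -96)
Y(w) = √(-96 + w)
(17 + Y(3))² = (17 + √(-96 + 3))² = (17 + √(-93))² = (17 + I*√93)²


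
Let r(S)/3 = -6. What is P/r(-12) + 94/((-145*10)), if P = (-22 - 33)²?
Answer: -2193971/13050 ≈ -168.12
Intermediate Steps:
r(S) = -18 (r(S) = 3*(-6) = -18)
P = 3025 (P = (-55)² = 3025)
P/r(-12) + 94/((-145*10)) = 3025/(-18) + 94/((-145*10)) = 3025*(-1/18) + 94/(-1450) = -3025/18 + 94*(-1/1450) = -3025/18 - 47/725 = -2193971/13050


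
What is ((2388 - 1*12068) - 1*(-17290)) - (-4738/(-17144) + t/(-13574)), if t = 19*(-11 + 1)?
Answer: 442718935297/58178164 ≈ 7609.7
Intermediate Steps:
t = -190 (t = 19*(-10) = -190)
((2388 - 1*12068) - 1*(-17290)) - (-4738/(-17144) + t/(-13574)) = ((2388 - 1*12068) - 1*(-17290)) - (-4738/(-17144) - 190/(-13574)) = ((2388 - 12068) + 17290) - (-4738*(-1/17144) - 190*(-1/13574)) = (-9680 + 17290) - (2369/8572 + 95/6787) = 7610 - 1*16892743/58178164 = 7610 - 16892743/58178164 = 442718935297/58178164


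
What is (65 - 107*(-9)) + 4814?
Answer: 5842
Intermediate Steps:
(65 - 107*(-9)) + 4814 = (65 + 963) + 4814 = 1028 + 4814 = 5842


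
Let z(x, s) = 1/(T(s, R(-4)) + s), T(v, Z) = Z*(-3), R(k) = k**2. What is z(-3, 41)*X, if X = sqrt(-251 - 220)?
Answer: -I*sqrt(471)/7 ≈ -3.1004*I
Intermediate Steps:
T(v, Z) = -3*Z
z(x, s) = 1/(-48 + s) (z(x, s) = 1/(-3*(-4)**2 + s) = 1/(-3*16 + s) = 1/(-48 + s))
X = I*sqrt(471) (X = sqrt(-471) = I*sqrt(471) ≈ 21.703*I)
z(-3, 41)*X = (I*sqrt(471))/(-48 + 41) = (I*sqrt(471))/(-7) = -I*sqrt(471)/7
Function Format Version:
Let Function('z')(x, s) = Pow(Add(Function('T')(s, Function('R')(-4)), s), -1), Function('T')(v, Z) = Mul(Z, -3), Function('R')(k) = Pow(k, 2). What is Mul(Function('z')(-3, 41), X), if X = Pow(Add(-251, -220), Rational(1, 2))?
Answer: Mul(Rational(-1, 7), I, Pow(471, Rational(1, 2))) ≈ Mul(-3.1004, I)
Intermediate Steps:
Function('T')(v, Z) = Mul(-3, Z)
Function('z')(x, s) = Pow(Add(-48, s), -1) (Function('z')(x, s) = Pow(Add(Mul(-3, Pow(-4, 2)), s), -1) = Pow(Add(Mul(-3, 16), s), -1) = Pow(Add(-48, s), -1))
X = Mul(I, Pow(471, Rational(1, 2))) (X = Pow(-471, Rational(1, 2)) = Mul(I, Pow(471, Rational(1, 2))) ≈ Mul(21.703, I))
Mul(Function('z')(-3, 41), X) = Mul(Pow(Add(-48, 41), -1), Mul(I, Pow(471, Rational(1, 2)))) = Mul(Pow(-7, -1), Mul(I, Pow(471, Rational(1, 2)))) = Mul(Rational(-1, 7), Mul(I, Pow(471, Rational(1, 2)))) = Mul(Rational(-1, 7), I, Pow(471, Rational(1, 2)))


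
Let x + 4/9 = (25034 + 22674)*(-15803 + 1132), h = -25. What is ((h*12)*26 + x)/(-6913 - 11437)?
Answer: 3149693408/82575 ≈ 38143.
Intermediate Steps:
x = -6299316616/9 (x = -4/9 + (25034 + 22674)*(-15803 + 1132) = -4/9 + 47708*(-14671) = -4/9 - 699924068 = -6299316616/9 ≈ -6.9992e+8)
((h*12)*26 + x)/(-6913 - 11437) = (-25*12*26 - 6299316616/9)/(-6913 - 11437) = (-300*26 - 6299316616/9)/(-18350) = (-7800 - 6299316616/9)*(-1/18350) = -6299386816/9*(-1/18350) = 3149693408/82575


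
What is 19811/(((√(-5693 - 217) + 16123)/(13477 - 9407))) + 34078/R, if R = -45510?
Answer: 29577295973688529/5915322422445 - 80630770*I*√5910/259957039 ≈ 5000.1 - 23.845*I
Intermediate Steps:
19811/(((√(-5693 - 217) + 16123)/(13477 - 9407))) + 34078/R = 19811/(((√(-5693 - 217) + 16123)/(13477 - 9407))) + 34078/(-45510) = 19811/(((√(-5910) + 16123)/4070)) + 34078*(-1/45510) = 19811/(((I*√5910 + 16123)*(1/4070))) - 17039/22755 = 19811/(((16123 + I*√5910)*(1/4070))) - 17039/22755 = 19811/(16123/4070 + I*√5910/4070) - 17039/22755 = -17039/22755 + 19811/(16123/4070 + I*√5910/4070)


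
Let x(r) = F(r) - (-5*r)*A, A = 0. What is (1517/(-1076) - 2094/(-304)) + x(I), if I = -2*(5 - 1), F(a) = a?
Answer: -103107/40888 ≈ -2.5217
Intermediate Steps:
I = -8 (I = -2*4 = -8)
x(r) = r (x(r) = r - (-5*r)*0 = r - 1*0 = r + 0 = r)
(1517/(-1076) - 2094/(-304)) + x(I) = (1517/(-1076) - 2094/(-304)) - 8 = (1517*(-1/1076) - 2094*(-1/304)) - 8 = (-1517/1076 + 1047/152) - 8 = 223997/40888 - 8 = -103107/40888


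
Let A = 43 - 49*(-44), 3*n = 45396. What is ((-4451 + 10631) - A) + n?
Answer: 19113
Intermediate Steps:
n = 15132 (n = (⅓)*45396 = 15132)
A = 2199 (A = 43 + 2156 = 2199)
((-4451 + 10631) - A) + n = ((-4451 + 10631) - 1*2199) + 15132 = (6180 - 2199) + 15132 = 3981 + 15132 = 19113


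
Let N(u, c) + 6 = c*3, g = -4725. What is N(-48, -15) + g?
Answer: -4776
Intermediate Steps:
N(u, c) = -6 + 3*c (N(u, c) = -6 + c*3 = -6 + 3*c)
N(-48, -15) + g = (-6 + 3*(-15)) - 4725 = (-6 - 45) - 4725 = -51 - 4725 = -4776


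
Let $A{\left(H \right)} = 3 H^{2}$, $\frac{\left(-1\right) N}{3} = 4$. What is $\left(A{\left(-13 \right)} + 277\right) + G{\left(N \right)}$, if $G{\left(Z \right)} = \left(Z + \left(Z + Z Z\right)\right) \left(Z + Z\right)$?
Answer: $-2096$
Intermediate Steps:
$N = -12$ ($N = \left(-3\right) 4 = -12$)
$G{\left(Z \right)} = 2 Z \left(Z^{2} + 2 Z\right)$ ($G{\left(Z \right)} = \left(Z + \left(Z + Z^{2}\right)\right) 2 Z = \left(Z^{2} + 2 Z\right) 2 Z = 2 Z \left(Z^{2} + 2 Z\right)$)
$\left(A{\left(-13 \right)} + 277\right) + G{\left(N \right)} = \left(3 \left(-13\right)^{2} + 277\right) + 2 \left(-12\right)^{2} \left(2 - 12\right) = \left(3 \cdot 169 + 277\right) + 2 \cdot 144 \left(-10\right) = \left(507 + 277\right) - 2880 = 784 - 2880 = -2096$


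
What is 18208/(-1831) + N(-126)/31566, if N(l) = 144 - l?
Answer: -95709893/9632891 ≈ -9.9357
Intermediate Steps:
18208/(-1831) + N(-126)/31566 = 18208/(-1831) + (144 - 1*(-126))/31566 = 18208*(-1/1831) + (144 + 126)*(1/31566) = -18208/1831 + 270*(1/31566) = -18208/1831 + 45/5261 = -95709893/9632891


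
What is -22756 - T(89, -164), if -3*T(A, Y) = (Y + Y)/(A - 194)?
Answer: -7167812/315 ≈ -22755.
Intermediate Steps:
T(A, Y) = -2*Y/(3*(-194 + A)) (T(A, Y) = -(Y + Y)/(3*(A - 194)) = -2*Y/(3*(-194 + A)))
-22756 - T(89, -164) = -22756 - (-2)*(-164)/(-582 + 3*89) = -22756 - (-2)*(-164)/(-582 + 267) = -22756 - (-2)*(-164)/(-315) = -22756 - (-2)*(-164)*(-1)/315 = -22756 - 1*(-328/315) = -22756 + 328/315 = -7167812/315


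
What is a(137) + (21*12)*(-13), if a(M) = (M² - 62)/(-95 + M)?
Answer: -118885/42 ≈ -2830.6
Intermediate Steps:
a(M) = (-62 + M²)/(-95 + M)
a(137) + (21*12)*(-13) = (-62 + 137²)/(-95 + 137) + (21*12)*(-13) = (-62 + 18769)/42 + 252*(-13) = (1/42)*18707 - 3276 = 18707/42 - 3276 = -118885/42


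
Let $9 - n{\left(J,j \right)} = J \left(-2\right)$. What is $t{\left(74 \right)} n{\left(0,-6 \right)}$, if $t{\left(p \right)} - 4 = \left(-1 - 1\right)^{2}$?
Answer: $72$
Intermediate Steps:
$n{\left(J,j \right)} = 9 + 2 J$ ($n{\left(J,j \right)} = 9 - J \left(-2\right) = 9 - - 2 J = 9 + 2 J$)
$t{\left(p \right)} = 8$ ($t{\left(p \right)} = 4 + \left(-1 - 1\right)^{2} = 4 + \left(-2\right)^{2} = 4 + 4 = 8$)
$t{\left(74 \right)} n{\left(0,-6 \right)} = 8 \left(9 + 2 \cdot 0\right) = 8 \left(9 + 0\right) = 8 \cdot 9 = 72$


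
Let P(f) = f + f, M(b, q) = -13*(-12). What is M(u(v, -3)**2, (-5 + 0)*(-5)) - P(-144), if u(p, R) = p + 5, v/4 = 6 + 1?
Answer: 444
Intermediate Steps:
v = 28 (v = 4*(6 + 1) = 4*7 = 28)
u(p, R) = 5 + p
M(b, q) = 156
P(f) = 2*f
M(u(v, -3)**2, (-5 + 0)*(-5)) - P(-144) = 156 - 2*(-144) = 156 - 1*(-288) = 156 + 288 = 444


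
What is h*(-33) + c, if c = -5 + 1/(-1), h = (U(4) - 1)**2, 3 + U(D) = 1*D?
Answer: -6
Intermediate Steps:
U(D) = -3 + D (U(D) = -3 + 1*D = -3 + D)
h = 0 (h = ((-3 + 4) - 1)**2 = (1 - 1)**2 = 0**2 = 0)
c = -6 (c = -5 - 1 = -6)
h*(-33) + c = 0*(-33) - 6 = 0 - 6 = -6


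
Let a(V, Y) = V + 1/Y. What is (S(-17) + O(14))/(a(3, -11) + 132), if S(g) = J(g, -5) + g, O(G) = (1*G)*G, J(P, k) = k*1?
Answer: 957/742 ≈ 1.2898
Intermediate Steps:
J(P, k) = k
O(G) = G² (O(G) = G*G = G²)
S(g) = -5 + g
(S(-17) + O(14))/(a(3, -11) + 132) = ((-5 - 17) + 14²)/((3 + 1/(-11)) + 132) = (-22 + 196)/((3 - 1/11) + 132) = 174/(32/11 + 132) = 174/(1484/11) = (11/1484)*174 = 957/742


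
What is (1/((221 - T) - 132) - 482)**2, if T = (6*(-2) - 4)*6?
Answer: 7951110561/34225 ≈ 2.3232e+5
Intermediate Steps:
T = -96 (T = (-12 - 4)*6 = -16*6 = -96)
(1/((221 - T) - 132) - 482)**2 = (1/((221 - 1*(-96)) - 132) - 482)**2 = (1/((221 + 96) - 132) - 482)**2 = (1/(317 - 132) - 482)**2 = (1/185 - 482)**2 = (-89169/185)**2 = 7951110561/34225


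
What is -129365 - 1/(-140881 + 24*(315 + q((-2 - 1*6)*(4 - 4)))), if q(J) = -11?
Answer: -17281223524/133585 ≈ -1.2937e+5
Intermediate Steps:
-129365 - 1/(-140881 + 24*(315 + q((-2 - 1*6)*(4 - 4)))) = -129365 - 1/(-140881 + 24*(315 - 11)) = -129365 - 1/(-140881 + 24*304) = -129365 - 1/(-140881 + 7296) = -129365 - 1/(-133585) = -129365 - 1*(-1/133585) = -129365 + 1/133585 = -17281223524/133585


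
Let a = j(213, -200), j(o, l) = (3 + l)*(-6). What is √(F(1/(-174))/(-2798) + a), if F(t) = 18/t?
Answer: 4*√144725151/1399 ≈ 34.396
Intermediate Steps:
j(o, l) = -18 - 6*l
a = 1182 (a = -18 - 6*(-200) = -18 + 1200 = 1182)
√(F(1/(-174))/(-2798) + a) = √((18/(1/(-174)))/(-2798) + 1182) = √((18/(-1/174))*(-1/2798) + 1182) = √((18*(-174))*(-1/2798) + 1182) = √(-3132*(-1/2798) + 1182) = √(1566/1399 + 1182) = √(1655184/1399) = 4*√144725151/1399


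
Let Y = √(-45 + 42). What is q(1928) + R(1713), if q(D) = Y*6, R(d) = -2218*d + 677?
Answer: -3798757 + 6*I*√3 ≈ -3.7988e+6 + 10.392*I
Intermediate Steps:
R(d) = 677 - 2218*d
Y = I*√3 (Y = √(-3) = I*√3 ≈ 1.732*I)
q(D) = 6*I*√3 (q(D) = (I*√3)*6 = 6*I*√3)
q(1928) + R(1713) = 6*I*√3 + (677 - 2218*1713) = 6*I*√3 + (677 - 3799434) = 6*I*√3 - 3798757 = -3798757 + 6*I*√3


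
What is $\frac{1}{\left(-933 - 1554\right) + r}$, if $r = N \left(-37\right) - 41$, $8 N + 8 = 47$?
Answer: $- \frac{8}{21667} \approx -0.00036923$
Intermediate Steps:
$N = \frac{39}{8}$ ($N = -1 + \frac{1}{8} \cdot 47 = -1 + \frac{47}{8} = \frac{39}{8} \approx 4.875$)
$r = - \frac{1771}{8}$ ($r = \frac{39}{8} \left(-37\right) - 41 = - \frac{1443}{8} - 41 = - \frac{1771}{8} \approx -221.38$)
$\frac{1}{\left(-933 - 1554\right) + r} = \frac{1}{\left(-933 - 1554\right) - \frac{1771}{8}} = \frac{1}{-2487 - \frac{1771}{8}} = \frac{1}{- \frac{21667}{8}} = - \frac{8}{21667}$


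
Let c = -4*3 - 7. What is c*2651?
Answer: -50369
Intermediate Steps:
c = -19 (c = -12 - 7 = -19)
c*2651 = -19*2651 = -50369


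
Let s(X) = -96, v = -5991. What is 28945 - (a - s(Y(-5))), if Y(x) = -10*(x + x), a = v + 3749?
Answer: 31091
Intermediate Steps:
a = -2242 (a = -5991 + 3749 = -2242)
Y(x) = -20*x
28945 - (a - s(Y(-5))) = 28945 - (-2242 - 1*(-96)) = 28945 - (-2242 + 96) = 28945 - 1*(-2146) = 28945 + 2146 = 31091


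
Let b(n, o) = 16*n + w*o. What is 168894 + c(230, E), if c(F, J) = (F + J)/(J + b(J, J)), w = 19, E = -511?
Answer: 3106974305/18396 ≈ 1.6889e+5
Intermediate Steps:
b(n, o) = 16*n + 19*o
c(F, J) = (F + J)/(36*J) (c(F, J) = (F + J)/(J + (16*J + 19*J)) = (F + J)/(J + 35*J) = (F + J)/((36*J)) = (F + J)*(1/(36*J)) = (F + J)/(36*J))
168894 + c(230, E) = 168894 + (1/36)*(230 - 511)/(-511) = 168894 + (1/36)*(-1/511)*(-281) = 168894 + 281/18396 = 3106974305/18396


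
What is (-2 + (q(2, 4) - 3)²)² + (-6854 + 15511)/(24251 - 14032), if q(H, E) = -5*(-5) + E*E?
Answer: 1931729943/929 ≈ 2.0794e+6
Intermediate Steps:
q(H, E) = 25 + E²
(-2 + (q(2, 4) - 3)²)² + (-6854 + 15511)/(24251 - 14032) = (-2 + ((25 + 4²) - 3)²)² + (-6854 + 15511)/(24251 - 14032) = (-2 + ((25 + 16) - 3)²)² + 8657/10219 = (-2 + (41 - 3)²)² + 8657*(1/10219) = (-2 + 38²)² + 787/929 = (-2 + 1444)² + 787/929 = 1442² + 787/929 = 2079364 + 787/929 = 1931729943/929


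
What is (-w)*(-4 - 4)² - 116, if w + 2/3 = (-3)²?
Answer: -1948/3 ≈ -649.33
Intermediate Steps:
w = 25/3 (w = -⅔ + (-3)² = -⅔ + 9 = 25/3 ≈ 8.3333)
(-w)*(-4 - 4)² - 116 = (-1*25/3)*(-4 - 4)² - 116 = -25/3*(-8)² - 116 = -25/3*64 - 116 = -1600/3 - 116 = -1948/3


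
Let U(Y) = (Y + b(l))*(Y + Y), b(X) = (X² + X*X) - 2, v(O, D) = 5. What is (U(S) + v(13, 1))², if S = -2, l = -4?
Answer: 11449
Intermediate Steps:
b(X) = -2 + 2*X² (b(X) = (X² + X²) - 2 = 2*X² - 2 = -2 + 2*X²)
U(Y) = 2*Y*(30 + Y) (U(Y) = (Y + (-2 + 2*(-4)²))*(Y + Y) = (Y + (-2 + 2*16))*(2*Y) = (Y + (-2 + 32))*(2*Y) = (Y + 30)*(2*Y) = (30 + Y)*(2*Y) = 2*Y*(30 + Y))
(U(S) + v(13, 1))² = (2*(-2)*(30 - 2) + 5)² = (2*(-2)*28 + 5)² = (-112 + 5)² = (-107)² = 11449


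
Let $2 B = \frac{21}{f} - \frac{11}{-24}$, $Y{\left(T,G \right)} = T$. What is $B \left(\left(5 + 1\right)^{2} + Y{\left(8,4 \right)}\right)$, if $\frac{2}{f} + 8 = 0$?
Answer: $- \frac{22055}{12} \approx -1837.9$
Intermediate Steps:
$f = - \frac{1}{4}$ ($f = \frac{2}{-8 + 0} = \frac{2}{-8} = 2 \left(- \frac{1}{8}\right) = - \frac{1}{4} \approx -0.25$)
$B = - \frac{2005}{48}$ ($B = \frac{\frac{21}{- \frac{1}{4}} - \frac{11}{-24}}{2} = \frac{21 \left(-4\right) - - \frac{11}{24}}{2} = \frac{-84 + \frac{11}{24}}{2} = \frac{1}{2} \left(- \frac{2005}{24}\right) = - \frac{2005}{48} \approx -41.771$)
$B \left(\left(5 + 1\right)^{2} + Y{\left(8,4 \right)}\right) = - \frac{2005 \left(\left(5 + 1\right)^{2} + 8\right)}{48} = - \frac{2005 \left(6^{2} + 8\right)}{48} = - \frac{2005 \left(36 + 8\right)}{48} = \left(- \frac{2005}{48}\right) 44 = - \frac{22055}{12}$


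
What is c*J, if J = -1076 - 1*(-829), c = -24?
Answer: 5928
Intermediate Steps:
J = -247 (J = -1076 + 829 = -247)
c*J = -24*(-247) = 5928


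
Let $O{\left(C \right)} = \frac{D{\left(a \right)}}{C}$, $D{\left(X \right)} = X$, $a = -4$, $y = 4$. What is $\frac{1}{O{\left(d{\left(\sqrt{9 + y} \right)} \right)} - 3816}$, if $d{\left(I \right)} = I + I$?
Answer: $- \frac{12402}{47326031} + \frac{\sqrt{13}}{94652062} \approx -0.00026202$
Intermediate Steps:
$d{\left(I \right)} = 2 I$
$O{\left(C \right)} = - \frac{4}{C}$
$\frac{1}{O{\left(d{\left(\sqrt{9 + y} \right)} \right)} - 3816} = \frac{1}{- \frac{4}{2 \sqrt{9 + 4}} - 3816} = \frac{1}{- \frac{4}{2 \sqrt{13}} - 3816} = \frac{1}{- 4 \frac{\sqrt{13}}{26} - 3816} = \frac{1}{- \frac{2 \sqrt{13}}{13} - 3816} = \frac{1}{-3816 - \frac{2 \sqrt{13}}{13}}$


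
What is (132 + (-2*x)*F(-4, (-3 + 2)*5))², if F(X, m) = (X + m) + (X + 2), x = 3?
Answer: 39204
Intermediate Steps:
F(X, m) = 2 + m + 2*X (F(X, m) = (X + m) + (2 + X) = 2 + m + 2*X)
(132 + (-2*x)*F(-4, (-3 + 2)*5))² = (132 + (-2*3)*(2 + (-3 + 2)*5 + 2*(-4)))² = (132 - 6*(2 - 1*5 - 8))² = (132 - 6*(2 - 5 - 8))² = (132 - 6*(-11))² = (132 + 66)² = 198² = 39204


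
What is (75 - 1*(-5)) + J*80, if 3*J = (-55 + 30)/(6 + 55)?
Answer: 12640/183 ≈ 69.071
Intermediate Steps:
J = -25/183 (J = ((-55 + 30)/(6 + 55))/3 = (-25/61)/3 = (-25*1/61)/3 = (⅓)*(-25/61) = -25/183 ≈ -0.13661)
(75 - 1*(-5)) + J*80 = (75 - 1*(-5)) - 25/183*80 = (75 + 5) - 2000/183 = 80 - 2000/183 = 12640/183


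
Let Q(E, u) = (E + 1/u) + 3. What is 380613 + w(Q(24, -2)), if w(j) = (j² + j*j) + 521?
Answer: 765077/2 ≈ 3.8254e+5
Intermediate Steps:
Q(E, u) = 3 + E + 1/u
w(j) = 521 + 2*j² (w(j) = (j² + j²) + 521 = 2*j² + 521 = 521 + 2*j²)
380613 + w(Q(24, -2)) = 380613 + (521 + 2*(3 + 24 + 1/(-2))²) = 380613 + (521 + 2*(3 + 24 - ½)²) = 380613 + (521 + 2*(53/2)²) = 380613 + (521 + 2*(2809/4)) = 380613 + (521 + 2809/2) = 380613 + 3851/2 = 765077/2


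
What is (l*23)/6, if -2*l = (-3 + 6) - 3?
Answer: 0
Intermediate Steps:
l = 0 (l = -((-3 + 6) - 3)/2 = -(3 - 3)/2 = -1/2*0 = 0)
(l*23)/6 = (0*23)/6 = 0*(1/6) = 0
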